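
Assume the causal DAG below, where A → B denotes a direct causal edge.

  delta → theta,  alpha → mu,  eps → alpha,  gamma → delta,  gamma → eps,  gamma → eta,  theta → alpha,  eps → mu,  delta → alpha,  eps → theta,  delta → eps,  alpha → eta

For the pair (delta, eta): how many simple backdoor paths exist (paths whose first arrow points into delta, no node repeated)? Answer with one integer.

4

A backdoor path from delta to eta is any simple undirected path whose first edge points into delta (i.e. leaves delta via a parent).
Parents of delta: {gamma}.
Enumerating:
  P1: delta <- gamma -> eps -> theta -> alpha -> eta
  P2: delta <- gamma -> eps -> alpha -> eta
  P3: delta <- gamma -> eps -> mu <- alpha -> eta
  P4: delta <- gamma -> eta
That exhausts the simple backdoor paths. Count: 4.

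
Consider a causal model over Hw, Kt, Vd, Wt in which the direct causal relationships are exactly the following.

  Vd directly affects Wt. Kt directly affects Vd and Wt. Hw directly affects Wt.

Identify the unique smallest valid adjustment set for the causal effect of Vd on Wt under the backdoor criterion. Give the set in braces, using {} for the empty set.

Variables eligible for adjustment (non-descendants of Vd, excluding Vd and Wt): {Hw, Kt}.
Backdoor paths from Vd to Wt:
  P1: Vd <- Kt -> Wt
The empty set is not sufficient: P1 (Vd <- Kt -> Wt) has no collider blocking it and no conditioned non-collider, so it is open.
Try {Kt}:
  P1: blocked at fork node Kt ∈ conditioning set.
{Kt} contains no descendant of Vd and blocks every backdoor path.
No other singleton works — e.g. {Hw} leaves P1 open — so {Kt} is the unique smallest valid adjustment set.

{Kt}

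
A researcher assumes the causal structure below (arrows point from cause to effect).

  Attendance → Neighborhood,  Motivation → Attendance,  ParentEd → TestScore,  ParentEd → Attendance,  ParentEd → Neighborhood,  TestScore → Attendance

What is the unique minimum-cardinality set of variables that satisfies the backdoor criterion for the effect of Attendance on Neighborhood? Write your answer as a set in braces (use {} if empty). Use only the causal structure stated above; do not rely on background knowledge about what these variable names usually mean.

Variables eligible for adjustment (non-descendants of Attendance, excluding Attendance and Neighborhood): {Motivation, ParentEd, TestScore}.
Backdoor paths from Attendance to Neighborhood:
  P1: Attendance <- ParentEd -> Neighborhood
  P2: Attendance <- TestScore <- ParentEd -> Neighborhood
The empty set is not sufficient: P1 (Attendance <- ParentEd -> Neighborhood) has no collider blocking it and no conditioned non-collider, so it is open.
Try {ParentEd}:
  P1: blocked at fork node ParentEd ∈ conditioning set.
  P2: blocked at fork node ParentEd ∈ conditioning set.
{ParentEd} contains no descendant of Attendance and blocks every backdoor path.
No other singleton works — e.g. {Motivation} leaves P1 open — so {ParentEd} is the unique smallest valid adjustment set.

{ParentEd}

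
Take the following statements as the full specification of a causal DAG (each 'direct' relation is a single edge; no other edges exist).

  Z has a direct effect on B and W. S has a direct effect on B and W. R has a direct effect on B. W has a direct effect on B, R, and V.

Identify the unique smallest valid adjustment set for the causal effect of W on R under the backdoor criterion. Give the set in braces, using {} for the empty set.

Variables eligible for adjustment (non-descendants of W, excluding W and R): {S, Z}.
Backdoor paths from W to R:
  P1: W <- Z -> B <- R
  P2: W <- S -> B <- R
Each backdoor path contains an unconditioned collider, so every path is already blocked with the empty conditioning set:
  P1: blocked at collider B (neither it nor any descendant is in the conditioning set).
  P2: blocked at collider B (neither it nor any descendant is in the conditioning set).
The empty set is therefore the unique smallest valid set.

{}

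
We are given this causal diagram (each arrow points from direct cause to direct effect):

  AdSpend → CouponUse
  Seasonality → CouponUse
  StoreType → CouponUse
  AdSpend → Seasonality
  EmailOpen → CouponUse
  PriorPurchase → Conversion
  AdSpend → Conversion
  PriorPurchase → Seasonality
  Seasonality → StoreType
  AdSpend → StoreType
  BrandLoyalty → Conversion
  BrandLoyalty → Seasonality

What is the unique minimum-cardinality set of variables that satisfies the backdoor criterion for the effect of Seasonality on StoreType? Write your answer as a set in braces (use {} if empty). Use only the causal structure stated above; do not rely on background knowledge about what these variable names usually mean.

{AdSpend}

Variables eligible for adjustment (non-descendants of Seasonality, excluding Seasonality and StoreType): {AdSpend, BrandLoyalty, Conversion, EmailOpen, PriorPurchase}.
Backdoor paths from Seasonality to StoreType:
  P1: Seasonality <- PriorPurchase -> Conversion <- AdSpend -> StoreType
  P2: Seasonality <- PriorPurchase -> Conversion <- AdSpend -> CouponUse <- StoreType
  P3: Seasonality <- AdSpend -> StoreType
  P4: Seasonality <- AdSpend -> CouponUse <- StoreType
  P5: Seasonality <- BrandLoyalty -> Conversion <- AdSpend -> StoreType
  P6: Seasonality <- BrandLoyalty -> Conversion <- AdSpend -> CouponUse <- StoreType
The empty set is not sufficient: P3 (Seasonality <- AdSpend -> StoreType) has no collider blocking it and no conditioned non-collider, so it is open.
Try {AdSpend}:
  P1: blocked at collider Conversion (neither it nor any descendant is in the conditioning set).
  P2: blocked at collider Conversion (neither it nor any descendant is in the conditioning set).
  P3: blocked at fork node AdSpend ∈ conditioning set.
  P4: blocked at fork node AdSpend ∈ conditioning set.
  P5: blocked at collider Conversion (neither it nor any descendant is in the conditioning set).
  P6: blocked at collider Conversion (neither it nor any descendant is in the conditioning set).
{AdSpend} contains no descendant of Seasonality and blocks every backdoor path.
No other singleton works — e.g. {PriorPurchase} leaves P3 open — so {AdSpend} is the unique smallest valid adjustment set.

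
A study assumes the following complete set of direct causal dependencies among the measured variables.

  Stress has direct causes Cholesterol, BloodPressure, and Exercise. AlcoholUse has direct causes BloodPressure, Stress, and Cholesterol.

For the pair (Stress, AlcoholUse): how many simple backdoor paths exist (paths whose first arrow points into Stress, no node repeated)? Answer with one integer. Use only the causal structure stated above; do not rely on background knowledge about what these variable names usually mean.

2

A backdoor path from Stress to AlcoholUse is any simple undirected path whose first edge points into Stress (i.e. leaves Stress via a parent).
Parents of Stress: {BloodPressure, Cholesterol, Exercise}.
Enumerating:
  P1: Stress <- Cholesterol -> AlcoholUse
  P2: Stress <- BloodPressure -> AlcoholUse
That exhausts the simple backdoor paths. Count: 2.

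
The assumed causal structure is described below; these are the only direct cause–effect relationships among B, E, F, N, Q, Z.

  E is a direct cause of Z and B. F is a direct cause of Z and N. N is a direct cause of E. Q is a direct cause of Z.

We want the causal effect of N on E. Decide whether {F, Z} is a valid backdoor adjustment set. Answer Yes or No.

No

Backdoor paths from N to E (paths whose first edge points into N):
  P1: N <- F -> Z <- E
Condition 1 (no descendant of N in the set): FAILS — Z is a descendant of N.
Condition 2 (every backdoor path blocked by {F, Z}):
  P1: blocked at fork node F ∈ conditioning set.
{F, Z} does not satisfy the backdoor criterion.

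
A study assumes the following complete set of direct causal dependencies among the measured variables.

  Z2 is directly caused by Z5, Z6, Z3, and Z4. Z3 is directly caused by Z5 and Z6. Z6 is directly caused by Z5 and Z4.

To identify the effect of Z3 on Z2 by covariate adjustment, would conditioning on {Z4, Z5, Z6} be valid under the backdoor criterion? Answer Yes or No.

Yes

Backdoor paths from Z3 to Z2 (paths whose first edge points into Z3):
  P1: Z3 <- Z5 -> Z6 <- Z4 -> Z2
  P2: Z3 <- Z5 -> Z6 -> Z2
  P3: Z3 <- Z5 -> Z2
  P4: Z3 <- Z6 <- Z4 -> Z2
  P5: Z3 <- Z6 <- Z5 -> Z2
  P6: Z3 <- Z6 -> Z2
Condition 1 (no descendant of Z3 in the set): holds — descendants of Z3 are {Z2}; none are in {Z4, Z5, Z6}.
Condition 2 (every backdoor path blocked by {Z4, Z5, Z6}):
  P1: blocked at fork node Z5 ∈ conditioning set.
  P2: blocked at fork node Z5 ∈ conditioning set.
  P3: blocked at fork node Z5 ∈ conditioning set.
  P4: blocked at chain node Z6 ∈ conditioning set.
  P5: blocked at chain node Z6 ∈ conditioning set.
  P6: blocked at fork node Z6 ∈ conditioning set.
{Z4, Z5, Z6} satisfies the backdoor criterion.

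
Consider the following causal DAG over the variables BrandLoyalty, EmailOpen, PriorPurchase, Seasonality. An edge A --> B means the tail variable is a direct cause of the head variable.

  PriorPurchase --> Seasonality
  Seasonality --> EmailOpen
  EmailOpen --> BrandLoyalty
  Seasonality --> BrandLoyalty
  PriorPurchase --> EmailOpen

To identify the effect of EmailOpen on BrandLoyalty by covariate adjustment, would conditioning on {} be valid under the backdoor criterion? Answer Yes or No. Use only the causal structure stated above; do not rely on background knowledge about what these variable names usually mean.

Backdoor paths from EmailOpen to BrandLoyalty (paths whose first edge points into EmailOpen):
  P1: EmailOpen <- PriorPurchase -> Seasonality -> BrandLoyalty
  P2: EmailOpen <- Seasonality -> BrandLoyalty
Condition 1 (no descendant of EmailOpen in the set): holds — descendants of EmailOpen are {BrandLoyalty}; none are in {}.
Condition 2 (every backdoor path blocked by {}):
  P1: open — no interior node is in the conditioning set.
  P2: open — no interior node is in the conditioning set.
{} does not satisfy the backdoor criterion.

No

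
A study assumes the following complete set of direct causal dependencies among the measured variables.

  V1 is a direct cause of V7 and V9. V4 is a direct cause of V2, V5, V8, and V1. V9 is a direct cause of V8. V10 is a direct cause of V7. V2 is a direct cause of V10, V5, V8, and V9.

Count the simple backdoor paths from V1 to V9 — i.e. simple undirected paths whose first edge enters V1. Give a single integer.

6

A backdoor path from V1 to V9 is any simple undirected path whose first edge points into V1 (i.e. leaves V1 via a parent).
Parents of V1: {V4}.
Enumerating:
  P1: V1 <- V4 -> V2 -> V9
  P2: V1 <- V4 -> V2 -> V8 <- V9
  P3: V1 <- V4 -> V5 <- V2 -> V9
  P4: V1 <- V4 -> V5 <- V2 -> V8 <- V9
  P5: V1 <- V4 -> V8 <- V2 -> V9
  P6: V1 <- V4 -> V8 <- V9
That exhausts the simple backdoor paths. Count: 6.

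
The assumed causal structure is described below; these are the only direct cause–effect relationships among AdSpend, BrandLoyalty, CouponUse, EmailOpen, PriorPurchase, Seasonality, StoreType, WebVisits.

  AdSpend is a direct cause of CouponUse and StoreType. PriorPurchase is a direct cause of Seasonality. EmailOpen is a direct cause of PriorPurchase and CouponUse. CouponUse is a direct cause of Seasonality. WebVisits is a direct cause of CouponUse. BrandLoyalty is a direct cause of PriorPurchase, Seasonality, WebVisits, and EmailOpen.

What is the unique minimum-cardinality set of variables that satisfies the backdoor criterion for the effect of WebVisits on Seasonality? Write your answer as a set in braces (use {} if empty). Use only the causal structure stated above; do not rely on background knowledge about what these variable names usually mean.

{BrandLoyalty}

Variables eligible for adjustment (non-descendants of WebVisits, excluding WebVisits and Seasonality): {AdSpend, BrandLoyalty, EmailOpen, PriorPurchase, StoreType}.
Backdoor paths from WebVisits to Seasonality:
  P1: WebVisits <- BrandLoyalty -> EmailOpen -> CouponUse -> Seasonality
  P2: WebVisits <- BrandLoyalty -> EmailOpen -> PriorPurchase -> Seasonality
  P3: WebVisits <- BrandLoyalty -> PriorPurchase <- EmailOpen -> CouponUse -> Seasonality
  P4: WebVisits <- BrandLoyalty -> PriorPurchase -> Seasonality
  P5: WebVisits <- BrandLoyalty -> Seasonality
The empty set is not sufficient: P1 (WebVisits <- BrandLoyalty -> EmailOpen -> CouponUse -> Seasonality) has no collider blocking it and no conditioned non-collider, so it is open.
Try {BrandLoyalty}:
  P1: blocked at fork node BrandLoyalty ∈ conditioning set.
  P2: blocked at fork node BrandLoyalty ∈ conditioning set.
  P3: blocked at fork node BrandLoyalty ∈ conditioning set.
  P4: blocked at fork node BrandLoyalty ∈ conditioning set.
  P5: blocked at fork node BrandLoyalty ∈ conditioning set.
{BrandLoyalty} contains no descendant of WebVisits and blocks every backdoor path.
No other singleton works — e.g. {AdSpend} leaves P1 open — so {BrandLoyalty} is the unique smallest valid adjustment set.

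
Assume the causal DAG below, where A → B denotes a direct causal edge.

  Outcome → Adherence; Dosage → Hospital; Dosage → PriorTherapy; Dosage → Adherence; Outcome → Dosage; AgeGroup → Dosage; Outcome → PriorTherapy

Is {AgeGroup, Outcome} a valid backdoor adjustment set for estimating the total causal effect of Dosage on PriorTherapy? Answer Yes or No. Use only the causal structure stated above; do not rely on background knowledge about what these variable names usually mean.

Yes

Backdoor paths from Dosage to PriorTherapy (paths whose first edge points into Dosage):
  P1: Dosage <- Outcome -> PriorTherapy
Condition 1 (no descendant of Dosage in the set): holds — descendants of Dosage are {Adherence, Hospital, PriorTherapy}; none are in {AgeGroup, Outcome}.
Condition 2 (every backdoor path blocked by {AgeGroup, Outcome}):
  P1: blocked at fork node Outcome ∈ conditioning set.
{AgeGroup, Outcome} satisfies the backdoor criterion.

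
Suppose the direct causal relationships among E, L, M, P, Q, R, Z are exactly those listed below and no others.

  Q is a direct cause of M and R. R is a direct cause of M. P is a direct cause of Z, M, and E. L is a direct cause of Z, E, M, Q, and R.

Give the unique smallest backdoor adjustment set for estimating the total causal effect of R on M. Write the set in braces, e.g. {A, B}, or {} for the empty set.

Variables eligible for adjustment (non-descendants of R, excluding R and M): {E, L, P, Q, Z}.
Backdoor paths from R to M:
  P1: R <- L -> Q -> M
  P2: R <- L -> M
  P3: R <- L -> E <- P -> M
  P4: R <- L -> Z <- P -> M
  P5: R <- Q <- L -> M
  P6: R <- Q <- L -> E <- P -> M
  P7: R <- Q <- L -> Z <- P -> M
  P8: R <- Q -> M
The empty set is not sufficient: P1 (R <- L -> Q -> M) has no collider blocking it and no conditioned non-collider, so it is open.
Try {L, Q}:
  P1: blocked at fork node L ∈ conditioning set.
  P2: blocked at fork node L ∈ conditioning set.
  P3: blocked at fork node L ∈ conditioning set.
  P4: blocked at fork node L ∈ conditioning set.
  P5: blocked at chain node Q ∈ conditioning set.
  P6: blocked at chain node Q ∈ conditioning set.
  P7: blocked at chain node Q ∈ conditioning set.
  P8: blocked at fork node Q ∈ conditioning set.
{L, Q} contains no descendant of R and blocks every backdoor path.
Every element of {L, Q} is needed (dropping L leaves P2 open; dropping Q leaves P8 open), so no proper subset is valid.
Among all size-2 subsets of the eligible variables, only {L, Q} blocks every backdoor path, so it is the unique smallest valid adjustment set.

{L, Q}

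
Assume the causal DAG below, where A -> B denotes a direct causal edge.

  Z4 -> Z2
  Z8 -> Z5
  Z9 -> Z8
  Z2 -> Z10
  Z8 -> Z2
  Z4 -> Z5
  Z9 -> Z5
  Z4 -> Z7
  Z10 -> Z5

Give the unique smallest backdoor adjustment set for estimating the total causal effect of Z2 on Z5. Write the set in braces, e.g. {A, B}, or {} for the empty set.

{Z4, Z8}

Variables eligible for adjustment (non-descendants of Z2, excluding Z2 and Z5): {Z4, Z7, Z8, Z9}.
Backdoor paths from Z2 to Z5:
  P1: Z2 <- Z8 <- Z9 -> Z5
  P2: Z2 <- Z8 -> Z5
  P3: Z2 <- Z4 -> Z5
The empty set is not sufficient: P1 (Z2 <- Z8 <- Z9 -> Z5) has no collider blocking it and no conditioned non-collider, so it is open.
Try {Z4, Z8}:
  P1: blocked at chain node Z8 ∈ conditioning set.
  P2: blocked at fork node Z8 ∈ conditioning set.
  P3: blocked at fork node Z4 ∈ conditioning set.
{Z4, Z8} contains no descendant of Z2 and blocks every backdoor path.
Every element of {Z4, Z8} is needed (dropping Z4 leaves P3 open; dropping Z8 leaves P1 open), so no proper subset is valid.
Among all size-2 subsets of the eligible variables, only {Z4, Z8} blocks every backdoor path, so it is the unique smallest valid adjustment set.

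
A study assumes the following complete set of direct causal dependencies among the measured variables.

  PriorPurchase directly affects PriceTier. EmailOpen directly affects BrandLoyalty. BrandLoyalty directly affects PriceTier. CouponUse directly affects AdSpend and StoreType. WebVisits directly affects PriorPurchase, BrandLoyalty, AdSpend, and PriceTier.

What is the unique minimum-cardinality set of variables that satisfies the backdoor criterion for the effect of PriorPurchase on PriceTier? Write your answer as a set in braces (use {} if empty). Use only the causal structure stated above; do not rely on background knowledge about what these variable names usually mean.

{WebVisits}

Variables eligible for adjustment (non-descendants of PriorPurchase, excluding PriorPurchase and PriceTier): {AdSpend, BrandLoyalty, CouponUse, EmailOpen, StoreType, WebVisits}.
Backdoor paths from PriorPurchase to PriceTier:
  P1: PriorPurchase <- WebVisits -> BrandLoyalty -> PriceTier
  P2: PriorPurchase <- WebVisits -> PriceTier
The empty set is not sufficient: P1 (PriorPurchase <- WebVisits -> BrandLoyalty -> PriceTier) has no collider blocking it and no conditioned non-collider, so it is open.
Try {WebVisits}:
  P1: blocked at fork node WebVisits ∈ conditioning set.
  P2: blocked at fork node WebVisits ∈ conditioning set.
{WebVisits} contains no descendant of PriorPurchase and blocks every backdoor path.
No other singleton works — e.g. {CouponUse} leaves P1 open — so {WebVisits} is the unique smallest valid adjustment set.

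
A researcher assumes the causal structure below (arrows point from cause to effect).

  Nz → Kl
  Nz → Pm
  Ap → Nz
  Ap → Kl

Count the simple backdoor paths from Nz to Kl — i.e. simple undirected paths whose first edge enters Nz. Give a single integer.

A backdoor path from Nz to Kl is any simple undirected path whose first edge points into Nz (i.e. leaves Nz via a parent).
Parents of Nz: {Ap}.
Enumerating:
  P1: Nz <- Ap -> Kl
That exhausts the simple backdoor paths. Count: 1.

1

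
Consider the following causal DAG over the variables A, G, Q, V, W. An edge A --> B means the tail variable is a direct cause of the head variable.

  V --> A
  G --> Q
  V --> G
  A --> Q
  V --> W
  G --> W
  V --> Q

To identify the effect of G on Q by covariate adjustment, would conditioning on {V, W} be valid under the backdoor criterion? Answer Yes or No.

No

Backdoor paths from G to Q (paths whose first edge points into G):
  P1: G <- V -> A -> Q
  P2: G <- V -> Q
Condition 1 (no descendant of G in the set): FAILS — W is a descendant of G.
Condition 2 (every backdoor path blocked by {V, W}):
  P1: blocked at fork node V ∈ conditioning set.
  P2: blocked at fork node V ∈ conditioning set.
{V, W} does not satisfy the backdoor criterion.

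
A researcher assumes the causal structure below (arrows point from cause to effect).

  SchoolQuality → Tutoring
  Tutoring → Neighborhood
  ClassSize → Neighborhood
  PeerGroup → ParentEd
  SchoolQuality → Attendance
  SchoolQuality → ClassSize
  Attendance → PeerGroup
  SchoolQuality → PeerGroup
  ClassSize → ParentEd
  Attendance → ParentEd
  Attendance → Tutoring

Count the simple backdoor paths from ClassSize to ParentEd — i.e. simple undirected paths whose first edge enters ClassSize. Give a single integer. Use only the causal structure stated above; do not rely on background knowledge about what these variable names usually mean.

A backdoor path from ClassSize to ParentEd is any simple undirected path whose first edge points into ClassSize (i.e. leaves ClassSize via a parent).
Parents of ClassSize: {SchoolQuality}.
Enumerating:
  P1: ClassSize <- SchoolQuality -> Attendance -> PeerGroup -> ParentEd
  P2: ClassSize <- SchoolQuality -> Attendance -> ParentEd
  P3: ClassSize <- SchoolQuality -> Tutoring <- Attendance -> PeerGroup -> ParentEd
  P4: ClassSize <- SchoolQuality -> Tutoring <- Attendance -> ParentEd
  P5: ClassSize <- SchoolQuality -> PeerGroup <- Attendance -> ParentEd
  P6: ClassSize <- SchoolQuality -> PeerGroup -> ParentEd
That exhausts the simple backdoor paths. Count: 6.

6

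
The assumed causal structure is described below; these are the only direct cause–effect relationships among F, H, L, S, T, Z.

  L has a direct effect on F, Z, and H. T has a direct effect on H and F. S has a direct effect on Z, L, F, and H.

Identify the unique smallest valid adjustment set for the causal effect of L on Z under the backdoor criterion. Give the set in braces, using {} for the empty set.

Variables eligible for adjustment (non-descendants of L, excluding L and Z): {S, T}.
Backdoor paths from L to Z:
  P1: L <- S -> Z
The empty set is not sufficient: P1 (L <- S -> Z) has no collider blocking it and no conditioned non-collider, so it is open.
Try {S}:
  P1: blocked at fork node S ∈ conditioning set.
{S} contains no descendant of L and blocks every backdoor path.
No other singleton works — e.g. {T} leaves P1 open — so {S} is the unique smallest valid adjustment set.

{S}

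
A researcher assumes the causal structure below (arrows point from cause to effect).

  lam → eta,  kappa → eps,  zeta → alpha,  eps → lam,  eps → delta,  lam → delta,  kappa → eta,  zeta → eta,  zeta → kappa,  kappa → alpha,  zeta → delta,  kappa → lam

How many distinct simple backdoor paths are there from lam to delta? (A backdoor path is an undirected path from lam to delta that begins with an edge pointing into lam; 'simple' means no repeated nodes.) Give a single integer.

A backdoor path from lam to delta is any simple undirected path whose first edge points into lam (i.e. leaves lam via a parent).
Parents of lam: {eps, kappa}.
Enumerating:
  P1: lam <- kappa <- zeta -> delta
  P2: lam <- kappa -> eps -> delta
  P3: lam <- kappa -> eta <- zeta -> delta
  P4: lam <- kappa -> alpha <- zeta -> delta
  P5: lam <- eps <- kappa <- zeta -> delta
  P6: lam <- eps <- kappa -> eta <- zeta -> delta
  P7: lam <- eps <- kappa -> alpha <- zeta -> delta
  P8: lam <- eps -> delta
That exhausts the simple backdoor paths. Count: 8.

8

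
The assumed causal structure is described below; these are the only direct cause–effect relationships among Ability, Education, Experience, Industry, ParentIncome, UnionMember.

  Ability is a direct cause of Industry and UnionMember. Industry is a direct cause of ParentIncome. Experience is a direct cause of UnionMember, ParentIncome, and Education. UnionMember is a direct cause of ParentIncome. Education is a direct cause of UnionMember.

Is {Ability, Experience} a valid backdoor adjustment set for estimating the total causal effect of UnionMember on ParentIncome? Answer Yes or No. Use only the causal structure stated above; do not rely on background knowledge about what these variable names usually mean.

Backdoor paths from UnionMember to ParentIncome (paths whose first edge points into UnionMember):
  P1: UnionMember <- Experience -> ParentIncome
  P2: UnionMember <- Ability -> Industry -> ParentIncome
  P3: UnionMember <- Education <- Experience -> ParentIncome
Condition 1 (no descendant of UnionMember in the set): holds — descendants of UnionMember are {ParentIncome}; none are in {Ability, Experience}.
Condition 2 (every backdoor path blocked by {Ability, Experience}):
  P1: blocked at fork node Experience ∈ conditioning set.
  P2: blocked at fork node Ability ∈ conditioning set.
  P3: blocked at fork node Experience ∈ conditioning set.
{Ability, Experience} satisfies the backdoor criterion.

Yes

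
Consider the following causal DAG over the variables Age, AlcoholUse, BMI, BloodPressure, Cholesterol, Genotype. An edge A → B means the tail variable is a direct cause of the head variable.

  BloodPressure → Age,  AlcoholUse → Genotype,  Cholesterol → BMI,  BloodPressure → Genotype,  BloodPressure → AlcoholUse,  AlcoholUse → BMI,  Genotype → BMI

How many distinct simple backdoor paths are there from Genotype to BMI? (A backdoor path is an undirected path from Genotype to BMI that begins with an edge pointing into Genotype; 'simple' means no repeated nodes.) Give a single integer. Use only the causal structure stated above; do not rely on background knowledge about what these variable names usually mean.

2

A backdoor path from Genotype to BMI is any simple undirected path whose first edge points into Genotype (i.e. leaves Genotype via a parent).
Parents of Genotype: {AlcoholUse, BloodPressure}.
Enumerating:
  P1: Genotype <- BloodPressure -> AlcoholUse -> BMI
  P2: Genotype <- AlcoholUse -> BMI
That exhausts the simple backdoor paths. Count: 2.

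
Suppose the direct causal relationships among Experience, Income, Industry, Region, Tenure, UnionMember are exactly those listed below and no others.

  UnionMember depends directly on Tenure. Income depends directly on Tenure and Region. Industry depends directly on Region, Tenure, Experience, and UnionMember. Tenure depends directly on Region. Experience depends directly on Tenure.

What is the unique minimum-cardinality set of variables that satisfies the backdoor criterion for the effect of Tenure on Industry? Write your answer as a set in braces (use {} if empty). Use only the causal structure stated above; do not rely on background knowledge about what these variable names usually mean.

Variables eligible for adjustment (non-descendants of Tenure, excluding Tenure and Industry): {Region}.
Backdoor paths from Tenure to Industry:
  P1: Tenure <- Region -> Industry
The empty set is not sufficient: P1 (Tenure <- Region -> Industry) has no collider blocking it and no conditioned non-collider, so it is open.
Try {Region}:
  P1: blocked at fork node Region ∈ conditioning set.
{Region} contains no descendant of Tenure and blocks every backdoor path.
{Region} is the unique smallest valid adjustment set.

{Region}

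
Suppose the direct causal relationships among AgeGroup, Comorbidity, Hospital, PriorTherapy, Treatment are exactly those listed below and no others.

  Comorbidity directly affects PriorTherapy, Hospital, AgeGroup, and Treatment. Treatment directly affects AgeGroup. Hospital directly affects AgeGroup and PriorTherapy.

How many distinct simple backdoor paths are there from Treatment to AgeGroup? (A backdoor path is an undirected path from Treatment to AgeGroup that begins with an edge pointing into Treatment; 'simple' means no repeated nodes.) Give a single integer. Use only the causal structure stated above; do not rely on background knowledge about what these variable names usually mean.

A backdoor path from Treatment to AgeGroup is any simple undirected path whose first edge points into Treatment (i.e. leaves Treatment via a parent).
Parents of Treatment: {Comorbidity}.
Enumerating:
  P1: Treatment <- Comorbidity -> Hospital -> AgeGroup
  P2: Treatment <- Comorbidity -> AgeGroup
  P3: Treatment <- Comorbidity -> PriorTherapy <- Hospital -> AgeGroup
That exhausts the simple backdoor paths. Count: 3.

3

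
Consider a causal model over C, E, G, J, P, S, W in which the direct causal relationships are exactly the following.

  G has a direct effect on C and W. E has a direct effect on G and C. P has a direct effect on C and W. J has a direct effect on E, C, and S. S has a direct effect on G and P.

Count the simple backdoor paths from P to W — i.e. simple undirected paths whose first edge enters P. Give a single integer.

5

A backdoor path from P to W is any simple undirected path whose first edge points into P (i.e. leaves P via a parent).
Parents of P: {S}.
Enumerating:
  P1: P <- S <- J -> E -> G -> W
  P2: P <- S <- J -> E -> C <- G -> W
  P3: P <- S <- J -> C <- E -> G -> W
  P4: P <- S <- J -> C <- G -> W
  P5: P <- S -> G -> W
That exhausts the simple backdoor paths. Count: 5.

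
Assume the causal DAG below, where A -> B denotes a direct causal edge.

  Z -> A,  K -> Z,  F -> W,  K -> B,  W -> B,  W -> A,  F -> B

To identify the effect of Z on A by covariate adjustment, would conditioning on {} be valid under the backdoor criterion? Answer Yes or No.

Backdoor paths from Z to A (paths whose first edge points into Z):
  P1: Z <- K -> B <- F -> W -> A
  P2: Z <- K -> B <- W -> A
Condition 1 (no descendant of Z in the set): holds — descendants of Z are {A}; none are in {}.
Condition 2 (every backdoor path blocked by {}):
  P1: blocked at collider B (neither it nor any descendant is in the conditioning set).
  P2: blocked at collider B (neither it nor any descendant is in the conditioning set).
{} satisfies the backdoor criterion.

Yes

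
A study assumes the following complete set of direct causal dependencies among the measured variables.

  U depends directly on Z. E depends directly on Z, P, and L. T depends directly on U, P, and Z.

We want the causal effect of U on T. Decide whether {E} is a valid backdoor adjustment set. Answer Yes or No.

Backdoor paths from U to T (paths whose first edge points into U):
  P1: U <- Z -> T
  P2: U <- Z -> E <- P -> T
Condition 1 (no descendant of U in the set): holds — descendants of U are {T}; none are in {E}.
Condition 2 (every backdoor path blocked by {E}):
  P1: open — no interior node is in the conditioning set.
  P2: open — collider(s) E are conditioned on (or have a conditioned descendant) and no non-collider on the path is in the set.
{E} does not satisfy the backdoor criterion.

No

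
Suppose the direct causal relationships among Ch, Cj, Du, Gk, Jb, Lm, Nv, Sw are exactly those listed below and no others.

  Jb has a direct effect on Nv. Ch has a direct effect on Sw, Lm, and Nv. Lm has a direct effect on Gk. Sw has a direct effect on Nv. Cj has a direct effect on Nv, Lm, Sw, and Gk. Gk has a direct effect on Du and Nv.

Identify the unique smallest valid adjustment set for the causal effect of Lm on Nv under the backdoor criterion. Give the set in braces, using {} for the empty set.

Variables eligible for adjustment (non-descendants of Lm, excluding Lm and Nv): {Ch, Cj, Jb, Sw}.
Backdoor paths from Lm to Nv:
  P1: Lm <- Ch -> Sw <- Cj -> Gk -> Nv
  P2: Lm <- Ch -> Sw <- Cj -> Nv
  P3: Lm <- Ch -> Sw -> Nv
  P4: Lm <- Ch -> Nv
  P5: Lm <- Cj -> Sw <- Ch -> Nv
  P6: Lm <- Cj -> Sw -> Nv
  P7: Lm <- Cj -> Gk -> Nv
  P8: Lm <- Cj -> Nv
The empty set is not sufficient: P3 (Lm <- Ch -> Sw -> Nv) has no collider blocking it and no conditioned non-collider, so it is open.
Try {Ch, Cj}:
  P1: blocked at fork node Ch ∈ conditioning set.
  P2: blocked at fork node Ch ∈ conditioning set.
  P3: blocked at fork node Ch ∈ conditioning set.
  P4: blocked at fork node Ch ∈ conditioning set.
  P5: blocked at fork node Cj ∈ conditioning set.
  P6: blocked at fork node Cj ∈ conditioning set.
  P7: blocked at fork node Cj ∈ conditioning set.
  P8: blocked at fork node Cj ∈ conditioning set.
{Ch, Cj} contains no descendant of Lm and blocks every backdoor path.
Every element of {Ch, Cj} is needed (dropping Ch leaves P3 open; dropping Cj leaves P6 open), so no proper subset is valid.
Among all size-2 subsets of the eligible variables, only {Ch, Cj} blocks every backdoor path, so it is the unique smallest valid adjustment set.

{Ch, Cj}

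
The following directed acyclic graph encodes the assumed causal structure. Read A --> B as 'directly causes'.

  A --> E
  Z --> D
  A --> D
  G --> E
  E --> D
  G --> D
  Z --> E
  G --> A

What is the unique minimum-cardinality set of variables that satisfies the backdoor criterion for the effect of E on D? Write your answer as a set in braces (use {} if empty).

Variables eligible for adjustment (non-descendants of E, excluding E and D): {A, G, Z}.
Backdoor paths from E to D:
  P1: E <- Z -> D
  P2: E <- G -> A -> D
  P3: E <- G -> D
  P4: E <- A <- G -> D
  P5: E <- A -> D
The empty set is not sufficient: P1 (E <- Z -> D) has no collider blocking it and no conditioned non-collider, so it is open.
Try {A, G, Z}:
  P1: blocked at fork node Z ∈ conditioning set.
  P2: blocked at fork node G ∈ conditioning set.
  P3: blocked at fork node G ∈ conditioning set.
  P4: blocked at chain node A ∈ conditioning set.
  P5: blocked at fork node A ∈ conditioning set.
{A, G, Z} contains no descendant of E and blocks every backdoor path.
Every element of {A, G, Z} is needed (dropping A leaves P5 open; dropping G leaves P3 open; dropping Z leaves P1 open), so no proper subset is valid.
Among all size-3 subsets of the eligible variables, only {A, G, Z} blocks every backdoor path, so it is the unique smallest valid adjustment set.

{A, G, Z}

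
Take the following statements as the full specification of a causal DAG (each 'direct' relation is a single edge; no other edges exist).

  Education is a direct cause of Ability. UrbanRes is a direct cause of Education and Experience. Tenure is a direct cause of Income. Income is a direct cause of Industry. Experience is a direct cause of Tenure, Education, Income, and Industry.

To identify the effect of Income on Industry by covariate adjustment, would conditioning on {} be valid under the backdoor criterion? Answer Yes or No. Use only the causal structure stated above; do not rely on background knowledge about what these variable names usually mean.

No

Backdoor paths from Income to Industry (paths whose first edge points into Income):
  P1: Income <- Experience -> Industry
  P2: Income <- Tenure <- Experience -> Industry
Condition 1 (no descendant of Income in the set): holds — descendants of Income are {Industry}; none are in {}.
Condition 2 (every backdoor path blocked by {}):
  P1: open — no interior node is in the conditioning set.
  P2: open — no interior node is in the conditioning set.
{} does not satisfy the backdoor criterion.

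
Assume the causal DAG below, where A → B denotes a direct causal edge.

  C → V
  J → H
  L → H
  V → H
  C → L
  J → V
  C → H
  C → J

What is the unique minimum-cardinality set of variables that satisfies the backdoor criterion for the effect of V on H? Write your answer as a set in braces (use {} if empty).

{C, J}

Variables eligible for adjustment (non-descendants of V, excluding V and H): {C, J, L}.
Backdoor paths from V to H:
  P1: V <- C -> J -> H
  P2: V <- C -> L -> H
  P3: V <- C -> H
  P4: V <- J <- C -> L -> H
  P5: V <- J <- C -> H
  P6: V <- J -> H
The empty set is not sufficient: P1 (V <- C -> J -> H) has no collider blocking it and no conditioned non-collider, so it is open.
Try {C, J}:
  P1: blocked at fork node C ∈ conditioning set.
  P2: blocked at fork node C ∈ conditioning set.
  P3: blocked at fork node C ∈ conditioning set.
  P4: blocked at chain node J ∈ conditioning set.
  P5: blocked at chain node J ∈ conditioning set.
  P6: blocked at fork node J ∈ conditioning set.
{C, J} contains no descendant of V and blocks every backdoor path.
Every element of {C, J} is needed (dropping C leaves P2 open; dropping J leaves P6 open), so no proper subset is valid.
Among all size-2 subsets of the eligible variables, only {C, J} blocks every backdoor path, so it is the unique smallest valid adjustment set.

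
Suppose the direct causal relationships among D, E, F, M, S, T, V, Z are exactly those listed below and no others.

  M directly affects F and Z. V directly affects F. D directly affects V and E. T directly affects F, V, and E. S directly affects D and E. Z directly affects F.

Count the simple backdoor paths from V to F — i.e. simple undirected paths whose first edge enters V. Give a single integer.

A backdoor path from V to F is any simple undirected path whose first edge points into V (i.e. leaves V via a parent).
Parents of V: {D, T}.
Enumerating:
  P1: V <- T -> F
  P2: V <- D <- S -> E <- T -> F
  P3: V <- D -> E <- T -> F
That exhausts the simple backdoor paths. Count: 3.

3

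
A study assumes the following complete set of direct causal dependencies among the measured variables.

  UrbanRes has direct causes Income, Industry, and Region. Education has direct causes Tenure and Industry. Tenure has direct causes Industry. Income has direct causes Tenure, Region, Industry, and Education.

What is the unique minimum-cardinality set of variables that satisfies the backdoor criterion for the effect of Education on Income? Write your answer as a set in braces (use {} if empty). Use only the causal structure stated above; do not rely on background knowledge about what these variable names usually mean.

{Industry, Tenure}

Variables eligible for adjustment (non-descendants of Education, excluding Education and Income): {Industry, Region, Tenure}.
Backdoor paths from Education to Income:
  P1: Education <- Industry -> Tenure -> Income
  P2: Education <- Industry -> Income
  P3: Education <- Industry -> UrbanRes <- Region -> Income
  P4: Education <- Industry -> UrbanRes <- Income
  P5: Education <- Tenure <- Industry -> Income
  P6: Education <- Tenure <- Industry -> UrbanRes <- Region -> Income
  P7: Education <- Tenure <- Industry -> UrbanRes <- Income
  P8: Education <- Tenure -> Income
The empty set is not sufficient: P1 (Education <- Industry -> Tenure -> Income) has no collider blocking it and no conditioned non-collider, so it is open.
Try {Industry, Tenure}:
  P1: blocked at fork node Industry ∈ conditioning set.
  P2: blocked at fork node Industry ∈ conditioning set.
  P3: blocked at fork node Industry ∈ conditioning set.
  P4: blocked at fork node Industry ∈ conditioning set.
  P5: blocked at chain node Tenure ∈ conditioning set.
  P6: blocked at chain node Tenure ∈ conditioning set.
  P7: blocked at chain node Tenure ∈ conditioning set.
  P8: blocked at fork node Tenure ∈ conditioning set.
{Industry, Tenure} contains no descendant of Education and blocks every backdoor path.
Every element of {Industry, Tenure} is needed (dropping Industry leaves P2 open; dropping Tenure leaves P8 open), so no proper subset is valid.
Among all size-2 subsets of the eligible variables, only {Industry, Tenure} blocks every backdoor path, so it is the unique smallest valid adjustment set.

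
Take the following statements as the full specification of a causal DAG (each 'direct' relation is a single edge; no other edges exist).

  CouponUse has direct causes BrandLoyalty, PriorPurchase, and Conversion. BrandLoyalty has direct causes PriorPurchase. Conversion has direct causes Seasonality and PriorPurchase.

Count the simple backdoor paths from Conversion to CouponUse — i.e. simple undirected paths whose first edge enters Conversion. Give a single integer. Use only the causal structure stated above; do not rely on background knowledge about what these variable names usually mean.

2

A backdoor path from Conversion to CouponUse is any simple undirected path whose first edge points into Conversion (i.e. leaves Conversion via a parent).
Parents of Conversion: {PriorPurchase, Seasonality}.
Enumerating:
  P1: Conversion <- PriorPurchase -> BrandLoyalty -> CouponUse
  P2: Conversion <- PriorPurchase -> CouponUse
That exhausts the simple backdoor paths. Count: 2.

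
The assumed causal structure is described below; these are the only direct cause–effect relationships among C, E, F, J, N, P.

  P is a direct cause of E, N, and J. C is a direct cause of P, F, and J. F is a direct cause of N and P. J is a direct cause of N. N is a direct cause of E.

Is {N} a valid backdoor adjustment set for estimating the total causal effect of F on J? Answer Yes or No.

No

Backdoor paths from F to J (paths whose first edge points into F):
  P1: F <- C -> P -> J
  P2: F <- C -> P -> N <- J
  P3: F <- C -> P -> E <- N <- J
  P4: F <- C -> J
Condition 1 (no descendant of F in the set): FAILS — N is a descendant of F.
Condition 2 (every backdoor path blocked by {N}):
  P1: open — no interior node is in the conditioning set.
  P2: open — collider(s) N are conditioned on (or have a conditioned descendant) and no non-collider on the path is in the set.
  P3: blocked at collider E (neither it nor any descendant is in the conditioning set).
  P4: open — no interior node is in the conditioning set.
{N} does not satisfy the backdoor criterion.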